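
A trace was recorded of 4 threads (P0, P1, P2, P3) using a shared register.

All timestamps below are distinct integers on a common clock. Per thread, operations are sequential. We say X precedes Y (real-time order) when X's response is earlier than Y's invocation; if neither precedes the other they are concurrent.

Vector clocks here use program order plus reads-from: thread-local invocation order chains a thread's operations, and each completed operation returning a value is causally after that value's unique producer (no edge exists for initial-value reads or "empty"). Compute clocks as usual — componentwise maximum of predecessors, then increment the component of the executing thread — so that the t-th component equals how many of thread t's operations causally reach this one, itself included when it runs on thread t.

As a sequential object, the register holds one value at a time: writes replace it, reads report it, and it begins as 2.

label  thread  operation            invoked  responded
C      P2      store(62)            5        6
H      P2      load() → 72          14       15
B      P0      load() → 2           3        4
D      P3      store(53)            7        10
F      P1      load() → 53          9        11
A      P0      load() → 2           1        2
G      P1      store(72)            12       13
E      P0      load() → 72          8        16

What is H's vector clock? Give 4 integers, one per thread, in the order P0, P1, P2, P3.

no predecessors for D (invoked 7): P3 increments from zero → (0, 0, 0, 1)
no predecessors for C (invoked 5): P2 increments from zero → (0, 0, 1, 0)
no predecessors for A (invoked 1): P0 increments from zero → (1, 0, 0, 0)
merge at F (invoked 9): VC(D)=(0, 0, 0, 1), own-thread bump on P1 → (0, 1, 0, 1)
merge at B (invoked 3): VC(A)=(1, 0, 0, 0), own-thread bump on P0 → (2, 0, 0, 0)
merge at G (invoked 12): VC(F)=(0, 1, 0, 1), own-thread bump on P1 → (0, 2, 0, 1)
merge at H (invoked 14): VC(C)=(0, 0, 1, 0), VC(G)=(0, 2, 0, 1), own-thread bump on P2 → (0, 2, 2, 1)
merge at E (invoked 8): VC(B)=(2, 0, 0, 0), VC(G)=(0, 2, 0, 1), own-thread bump on P0 → (3, 2, 0, 1)
target: VC(H) = (0, 2, 2, 1)

(0, 2, 2, 1)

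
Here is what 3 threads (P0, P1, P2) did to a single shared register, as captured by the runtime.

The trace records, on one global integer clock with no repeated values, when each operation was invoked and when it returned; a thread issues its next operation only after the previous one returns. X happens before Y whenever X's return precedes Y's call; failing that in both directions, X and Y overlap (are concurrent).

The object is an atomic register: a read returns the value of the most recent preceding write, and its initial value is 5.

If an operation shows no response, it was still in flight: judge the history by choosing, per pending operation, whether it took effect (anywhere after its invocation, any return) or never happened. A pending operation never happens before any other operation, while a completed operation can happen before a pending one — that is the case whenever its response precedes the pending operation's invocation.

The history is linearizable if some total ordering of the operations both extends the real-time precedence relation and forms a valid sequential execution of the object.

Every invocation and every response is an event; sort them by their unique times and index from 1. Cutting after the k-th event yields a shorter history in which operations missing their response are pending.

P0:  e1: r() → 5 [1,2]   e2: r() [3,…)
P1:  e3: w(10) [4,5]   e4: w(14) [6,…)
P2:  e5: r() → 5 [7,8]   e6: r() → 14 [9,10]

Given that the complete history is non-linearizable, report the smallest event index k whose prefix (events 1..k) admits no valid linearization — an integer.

8

a valid linearization of events 1..7 exists, for instance e1, e2, e3:
step 1: e1 r() → 5 — value 5
step 2: e2 r() (pending, included) — value 5
step 3: e3 w(10) — value 10
adding event 8 (e5 responds at 8) leaves no legal real-time order
no completion choice of the 2 pending operations (e2, e4) rescues it — every subset was tried
for example e1, e3, e5 (pending dropped) fails at step 3: e5 r() → 5 is not legal there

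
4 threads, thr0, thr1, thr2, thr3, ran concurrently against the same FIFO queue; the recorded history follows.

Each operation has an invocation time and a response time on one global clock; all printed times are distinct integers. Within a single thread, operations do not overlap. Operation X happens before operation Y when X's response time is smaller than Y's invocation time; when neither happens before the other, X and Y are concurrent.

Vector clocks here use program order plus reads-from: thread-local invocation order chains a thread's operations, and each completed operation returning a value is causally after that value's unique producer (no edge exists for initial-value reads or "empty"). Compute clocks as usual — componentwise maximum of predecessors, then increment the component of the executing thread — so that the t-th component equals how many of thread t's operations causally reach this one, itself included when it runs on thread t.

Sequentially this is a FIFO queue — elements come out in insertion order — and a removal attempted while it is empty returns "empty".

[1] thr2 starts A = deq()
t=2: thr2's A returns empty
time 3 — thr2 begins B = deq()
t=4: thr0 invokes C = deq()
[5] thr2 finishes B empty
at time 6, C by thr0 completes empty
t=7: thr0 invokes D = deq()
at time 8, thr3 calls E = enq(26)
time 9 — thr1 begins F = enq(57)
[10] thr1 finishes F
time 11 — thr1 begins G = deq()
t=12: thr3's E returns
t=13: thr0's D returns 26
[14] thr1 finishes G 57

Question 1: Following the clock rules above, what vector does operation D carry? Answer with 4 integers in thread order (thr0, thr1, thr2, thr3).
(2, 0, 0, 1)

root op E, invoked 8: fresh clock plus thr3's own tick → (0, 0, 0, 1)
root op A, invoked 1: fresh clock plus thr2's own tick → (0, 0, 1, 0)
root op F, invoked 9: fresh clock plus thr1's own tick → (0, 1, 0, 0)
root op C, invoked 4: fresh clock plus thr0's own tick → (1, 0, 0, 0)
invoked at 3, B merges VC(A)=(0, 0, 1, 0) and bumps thr2's slot → (0, 0, 2, 0)
invoked at 11, G merges VC(F)=(0, 1, 0, 0) and bumps thr1's slot → (0, 2, 0, 0)
invoked at 7, D merges VC(C)=(1, 0, 0, 0), VC(E)=(0, 0, 0, 1) and bumps thr0's slot → (2, 0, 0, 1)
target: VC(D) = (2, 0, 0, 1)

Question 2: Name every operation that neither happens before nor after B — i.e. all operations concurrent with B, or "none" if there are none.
C

concurrent with B ([3,5]): every op whose interval crosses 3..5
A [1,2]: before
C [4,6]: concurrent
D [7,13]: after
E [8,12]: after
F [9,10]: after
G [11,14]: after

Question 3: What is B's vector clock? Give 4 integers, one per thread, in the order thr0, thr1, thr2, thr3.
(0, 0, 2, 0)

no predecessors for E (invoked 8): thr3 increments from zero → (0, 0, 0, 1)
no predecessors for A (invoked 1): thr2 increments from zero → (0, 0, 1, 0)
no predecessors for F (invoked 9): thr1 increments from zero → (0, 1, 0, 0)
no predecessors for C (invoked 4): thr0 increments from zero → (1, 0, 0, 0)
VC(B, invoked at 3): max of VC(A)=(0, 0, 1, 0), then +1 on thread thr2 → (0, 0, 2, 0)
VC(G, invoked at 11): max of VC(F)=(0, 1, 0, 0), then +1 on thread thr1 → (0, 2, 0, 0)
VC(D, invoked at 7): max of VC(C)=(1, 0, 0, 0), VC(E)=(0, 0, 0, 1), then +1 on thread thr0 → (2, 0, 0, 1)
target: VC(B) = (0, 0, 2, 0)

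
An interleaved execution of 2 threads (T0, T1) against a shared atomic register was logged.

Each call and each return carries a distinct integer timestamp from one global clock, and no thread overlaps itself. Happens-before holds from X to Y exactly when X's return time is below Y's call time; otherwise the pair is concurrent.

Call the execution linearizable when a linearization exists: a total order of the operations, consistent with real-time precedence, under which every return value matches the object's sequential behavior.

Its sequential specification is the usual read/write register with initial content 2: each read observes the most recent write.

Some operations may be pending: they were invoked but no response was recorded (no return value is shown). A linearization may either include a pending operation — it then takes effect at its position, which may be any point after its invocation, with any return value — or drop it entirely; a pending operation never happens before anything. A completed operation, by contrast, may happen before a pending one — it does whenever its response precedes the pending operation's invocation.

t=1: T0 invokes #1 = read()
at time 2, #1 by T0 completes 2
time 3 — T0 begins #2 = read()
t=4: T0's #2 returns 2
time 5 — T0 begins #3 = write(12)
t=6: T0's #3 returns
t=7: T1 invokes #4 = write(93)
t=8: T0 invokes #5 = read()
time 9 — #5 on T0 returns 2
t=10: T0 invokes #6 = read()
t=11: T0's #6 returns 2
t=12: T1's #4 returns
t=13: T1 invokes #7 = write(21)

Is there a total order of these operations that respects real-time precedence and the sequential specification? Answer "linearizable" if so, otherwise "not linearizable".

not linearizable

prefix check: 1..8 passes, 1..9 fails once #5's time-9 response joins
exactly one order of the 4 completed ops respects real time; the atomic register replay fails
every completion of the 1 pending operation (#4) was checked; none linearizes
one such order, #1, #2, #3, #5 (pending dropped), breaks at step 4 where #5 read() → 2 is illegal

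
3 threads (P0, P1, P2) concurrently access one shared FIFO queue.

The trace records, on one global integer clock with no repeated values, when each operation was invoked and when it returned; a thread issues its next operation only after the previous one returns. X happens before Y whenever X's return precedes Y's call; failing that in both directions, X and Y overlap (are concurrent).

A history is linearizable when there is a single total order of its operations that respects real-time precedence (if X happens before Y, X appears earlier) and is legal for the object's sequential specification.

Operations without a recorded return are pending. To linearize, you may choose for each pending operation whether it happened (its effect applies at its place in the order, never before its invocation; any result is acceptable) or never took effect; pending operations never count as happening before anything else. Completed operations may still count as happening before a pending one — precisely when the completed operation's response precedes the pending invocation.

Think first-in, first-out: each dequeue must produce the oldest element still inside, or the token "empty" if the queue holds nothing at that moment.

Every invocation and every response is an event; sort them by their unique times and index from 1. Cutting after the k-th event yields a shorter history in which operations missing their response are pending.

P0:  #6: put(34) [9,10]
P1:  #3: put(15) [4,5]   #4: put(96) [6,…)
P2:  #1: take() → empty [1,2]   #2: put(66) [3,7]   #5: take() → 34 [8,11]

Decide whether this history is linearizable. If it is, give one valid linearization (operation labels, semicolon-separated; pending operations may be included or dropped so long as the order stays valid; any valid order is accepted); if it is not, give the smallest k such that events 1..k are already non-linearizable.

prefix check: 1..10 passes, 1..11 fails once #5's time-11 response joins
all 4 real-time-respecting orders fail — 5 completed FIFO queue operations, no legal replay
completion choices over the 1 pending operation (#4) were checked; none helps
sample order #1, #2, #3, #5, #6 (pending dropped) stalls at step 4 — #5 take() → 34 has no legal effect
sample order #1, #2, #3, #6, #5 (pending dropped) stalls at step 5 — #5 take() → 34 has no legal effect

not linearizable — minimal violating prefix: 11 events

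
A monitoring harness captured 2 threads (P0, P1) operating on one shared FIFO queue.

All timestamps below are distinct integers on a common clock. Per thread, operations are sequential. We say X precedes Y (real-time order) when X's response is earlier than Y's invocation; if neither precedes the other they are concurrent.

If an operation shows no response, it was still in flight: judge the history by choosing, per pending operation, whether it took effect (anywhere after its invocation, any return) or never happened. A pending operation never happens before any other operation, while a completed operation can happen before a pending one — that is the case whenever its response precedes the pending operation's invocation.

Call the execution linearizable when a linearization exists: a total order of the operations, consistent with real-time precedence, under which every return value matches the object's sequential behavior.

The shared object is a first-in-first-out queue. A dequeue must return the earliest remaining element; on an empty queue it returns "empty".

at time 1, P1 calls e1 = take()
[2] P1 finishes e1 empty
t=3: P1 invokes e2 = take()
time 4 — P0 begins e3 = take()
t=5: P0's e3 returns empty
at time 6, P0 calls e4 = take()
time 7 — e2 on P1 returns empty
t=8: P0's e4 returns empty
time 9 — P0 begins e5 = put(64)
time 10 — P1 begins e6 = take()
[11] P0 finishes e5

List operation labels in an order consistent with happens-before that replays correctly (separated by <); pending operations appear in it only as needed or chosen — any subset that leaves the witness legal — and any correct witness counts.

e1 < e2 < e3 < e4 < e5

after step 1 (e1 take() → empty): queue <>
after step 2 (e2 take() → empty): queue <>
after step 3 (e3 take() → empty): queue <>
after step 4 (e4 take() → empty): queue <>
after step 5 (e5 put(64)): queue <64>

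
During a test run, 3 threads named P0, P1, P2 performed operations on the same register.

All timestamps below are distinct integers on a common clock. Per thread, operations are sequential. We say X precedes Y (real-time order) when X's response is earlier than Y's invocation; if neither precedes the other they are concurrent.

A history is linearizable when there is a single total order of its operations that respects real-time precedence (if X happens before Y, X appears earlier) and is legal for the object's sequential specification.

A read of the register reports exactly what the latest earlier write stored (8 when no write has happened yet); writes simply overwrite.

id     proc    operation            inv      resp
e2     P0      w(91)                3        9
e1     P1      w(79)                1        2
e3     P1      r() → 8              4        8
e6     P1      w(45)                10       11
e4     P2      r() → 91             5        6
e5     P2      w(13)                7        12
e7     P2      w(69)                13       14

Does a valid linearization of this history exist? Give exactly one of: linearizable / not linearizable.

cut after 7 events: linearizable; cut after 8 events (e3 responds, time 8): not linearizable
the 3 completed operations admit 2 real-time orders; each fails the register replay
no completion choice of the 2 pending operations (e2, e5) rescues it — every subset was tried
one such order, e1, e3, e4 (pending dropped), breaks at step 2 where e3 r() → 8 is illegal
one such order, e1, e4, e3 (pending dropped), breaks at step 2 where e4 r() → 91 is illegal

not linearizable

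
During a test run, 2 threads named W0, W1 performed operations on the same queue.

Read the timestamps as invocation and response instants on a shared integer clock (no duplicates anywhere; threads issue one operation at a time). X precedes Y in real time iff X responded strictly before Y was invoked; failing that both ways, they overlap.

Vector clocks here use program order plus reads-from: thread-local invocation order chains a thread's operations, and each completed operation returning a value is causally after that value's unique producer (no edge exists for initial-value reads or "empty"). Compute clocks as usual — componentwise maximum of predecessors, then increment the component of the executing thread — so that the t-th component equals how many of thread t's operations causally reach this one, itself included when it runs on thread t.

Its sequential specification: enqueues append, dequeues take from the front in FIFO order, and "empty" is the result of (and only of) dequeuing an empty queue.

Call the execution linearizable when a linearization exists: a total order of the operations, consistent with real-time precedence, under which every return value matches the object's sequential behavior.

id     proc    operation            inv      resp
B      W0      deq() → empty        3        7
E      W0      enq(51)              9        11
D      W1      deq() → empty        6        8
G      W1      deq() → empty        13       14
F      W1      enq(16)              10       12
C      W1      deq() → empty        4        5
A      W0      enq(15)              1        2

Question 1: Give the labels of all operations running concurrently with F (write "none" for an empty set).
F spans [10,12]; an op avoiding the whole window 10..12 is ordered, any other is concurrent
A [1,2]: before
B [3,7]: before
C [4,5]: before
D [6,8]: before
E [9,11]: concurrent
G [13,14]: after

E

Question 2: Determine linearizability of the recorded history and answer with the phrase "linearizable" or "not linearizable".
the violation lands at event 7, B's response at time 7: events 1..6 linearize, events 1..7 do not
every one of the 2 real-time-consistent orders over 3 completed queue ops fails the sequential spec
completion choices over the 1 pending operation (D) were checked; none helps
for example A, B, C (pending dropped) fails at step 2: B deq() → empty is not legal there
for example A, C, B (pending dropped) fails at step 2: C deq() → empty is not legal there

not linearizable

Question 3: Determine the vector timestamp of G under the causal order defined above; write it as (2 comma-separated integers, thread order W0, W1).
C (invocation 4): nothing precedes it; W1's component alone gives (0, 1)
A (invocation 1): nothing precedes it; W0's component alone gives (1, 0)
D, invoked 6, takes VC(C)=(0, 1) under max, adds 1 for W1 → (0, 2)
B, invoked 3, takes VC(A)=(1, 0) under max, adds 1 for W0 → (2, 0)
F, invoked 10, takes VC(D)=(0, 2) under max, adds 1 for W1 → (0, 3)
E, invoked 9, takes VC(B)=(2, 0) under max, adds 1 for W0 → (3, 0)
G, invoked 13, takes VC(F)=(0, 3) under max, adds 1 for W1 → (0, 4)
target: VC(G) = (0, 4)

(0, 4)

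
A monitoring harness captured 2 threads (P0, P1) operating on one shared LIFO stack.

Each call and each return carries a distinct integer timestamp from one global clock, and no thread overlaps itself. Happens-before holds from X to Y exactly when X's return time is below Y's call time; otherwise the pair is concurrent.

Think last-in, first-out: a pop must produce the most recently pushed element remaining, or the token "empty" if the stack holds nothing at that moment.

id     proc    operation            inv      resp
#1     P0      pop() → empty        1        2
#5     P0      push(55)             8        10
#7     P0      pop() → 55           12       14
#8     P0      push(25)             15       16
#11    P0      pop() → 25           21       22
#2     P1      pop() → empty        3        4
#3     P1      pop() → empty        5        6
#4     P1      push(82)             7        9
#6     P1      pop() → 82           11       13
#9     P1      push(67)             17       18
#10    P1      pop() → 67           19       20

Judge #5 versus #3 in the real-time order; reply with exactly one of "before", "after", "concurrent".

after

#5 spans [8,10], #3 spans [5,6]
resp(#3)=6 < inv(#5)=8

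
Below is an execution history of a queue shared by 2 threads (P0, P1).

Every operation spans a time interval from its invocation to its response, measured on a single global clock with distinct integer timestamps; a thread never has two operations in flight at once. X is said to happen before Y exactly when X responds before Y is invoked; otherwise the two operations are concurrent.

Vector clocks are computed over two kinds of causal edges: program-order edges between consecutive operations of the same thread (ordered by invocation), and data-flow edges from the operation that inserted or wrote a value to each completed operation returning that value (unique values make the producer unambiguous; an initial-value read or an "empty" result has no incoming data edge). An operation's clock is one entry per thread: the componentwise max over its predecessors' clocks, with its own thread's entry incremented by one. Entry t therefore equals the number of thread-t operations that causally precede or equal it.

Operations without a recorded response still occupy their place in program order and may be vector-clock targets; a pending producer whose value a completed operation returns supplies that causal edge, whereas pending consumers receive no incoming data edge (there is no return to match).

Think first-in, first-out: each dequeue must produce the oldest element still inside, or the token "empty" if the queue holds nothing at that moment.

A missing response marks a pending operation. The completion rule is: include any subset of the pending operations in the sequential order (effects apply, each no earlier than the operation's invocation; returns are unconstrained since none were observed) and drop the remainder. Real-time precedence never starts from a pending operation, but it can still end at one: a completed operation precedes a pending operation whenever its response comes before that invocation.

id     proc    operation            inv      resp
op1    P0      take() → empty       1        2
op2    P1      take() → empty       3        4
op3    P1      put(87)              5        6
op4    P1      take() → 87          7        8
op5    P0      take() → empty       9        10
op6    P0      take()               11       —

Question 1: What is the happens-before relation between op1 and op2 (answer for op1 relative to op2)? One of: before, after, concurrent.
before

op1 spans [1,2], op2 spans [3,4]
resp(op1)=2 < inv(op2)=3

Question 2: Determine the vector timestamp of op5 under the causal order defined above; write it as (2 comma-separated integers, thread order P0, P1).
(2, 0)

op2 (invocation 3): nothing precedes it; P1's component alone gives (0, 1)
op1 (invocation 1): nothing precedes it; P0's component alone gives (1, 0)
op3 (invocation 5): componentwise max over VC(op2)=(0, 1), +1 at P1, giving (0, 2)
op5 (invocation 9): componentwise max over VC(op1)=(1, 0), +1 at P0, giving (2, 0)
op4 (invocation 7): componentwise max over VC(op3)=(0, 2), +1 at P1, giving (0, 3)
op6 (invocation 11): componentwise max over VC(op5)=(2, 0), +1 at P0, giving (3, 0)
target: VC(op5) = (2, 0)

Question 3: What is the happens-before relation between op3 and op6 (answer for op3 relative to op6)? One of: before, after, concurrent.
before

op3 spans [5,6], op6 spans [11,…)
resp(op3)=6 < inv(op6)=11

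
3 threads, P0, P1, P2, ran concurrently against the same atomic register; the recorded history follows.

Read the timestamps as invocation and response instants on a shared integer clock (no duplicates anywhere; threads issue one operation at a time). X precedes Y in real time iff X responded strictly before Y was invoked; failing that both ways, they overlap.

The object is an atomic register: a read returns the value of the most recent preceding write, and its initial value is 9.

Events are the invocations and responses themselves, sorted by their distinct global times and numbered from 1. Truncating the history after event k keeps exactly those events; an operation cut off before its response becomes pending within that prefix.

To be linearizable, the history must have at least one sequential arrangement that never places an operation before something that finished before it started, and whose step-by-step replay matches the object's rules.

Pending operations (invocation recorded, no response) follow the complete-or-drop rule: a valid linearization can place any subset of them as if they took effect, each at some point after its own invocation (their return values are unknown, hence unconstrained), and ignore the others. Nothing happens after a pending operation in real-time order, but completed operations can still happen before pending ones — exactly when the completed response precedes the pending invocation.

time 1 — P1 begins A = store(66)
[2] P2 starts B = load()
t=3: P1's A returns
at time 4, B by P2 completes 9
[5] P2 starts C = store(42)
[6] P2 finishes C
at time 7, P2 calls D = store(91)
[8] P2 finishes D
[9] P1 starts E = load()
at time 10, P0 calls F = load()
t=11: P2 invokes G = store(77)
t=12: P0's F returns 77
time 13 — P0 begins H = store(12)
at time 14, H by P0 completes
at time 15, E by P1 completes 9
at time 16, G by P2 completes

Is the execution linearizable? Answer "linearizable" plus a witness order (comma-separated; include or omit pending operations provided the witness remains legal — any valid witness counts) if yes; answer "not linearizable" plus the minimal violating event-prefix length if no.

cut after 14 events: linearizable; cut after 15 events (E responds, time 15): not linearizable
the 7 completed operations admit 6 real-time orders; each fails the atomic register replay
no escape via the 1 pending operation (G): every completion choice fails
e.g. A, B, C, D, E, F, H (pending dropped): illegal at step 2, since B load() → 9 cannot apply there
e.g. A, B, C, D, F, E, H (pending dropped): illegal at step 2, since B load() → 9 cannot apply there

not linearizable — minimal violating prefix: 15 events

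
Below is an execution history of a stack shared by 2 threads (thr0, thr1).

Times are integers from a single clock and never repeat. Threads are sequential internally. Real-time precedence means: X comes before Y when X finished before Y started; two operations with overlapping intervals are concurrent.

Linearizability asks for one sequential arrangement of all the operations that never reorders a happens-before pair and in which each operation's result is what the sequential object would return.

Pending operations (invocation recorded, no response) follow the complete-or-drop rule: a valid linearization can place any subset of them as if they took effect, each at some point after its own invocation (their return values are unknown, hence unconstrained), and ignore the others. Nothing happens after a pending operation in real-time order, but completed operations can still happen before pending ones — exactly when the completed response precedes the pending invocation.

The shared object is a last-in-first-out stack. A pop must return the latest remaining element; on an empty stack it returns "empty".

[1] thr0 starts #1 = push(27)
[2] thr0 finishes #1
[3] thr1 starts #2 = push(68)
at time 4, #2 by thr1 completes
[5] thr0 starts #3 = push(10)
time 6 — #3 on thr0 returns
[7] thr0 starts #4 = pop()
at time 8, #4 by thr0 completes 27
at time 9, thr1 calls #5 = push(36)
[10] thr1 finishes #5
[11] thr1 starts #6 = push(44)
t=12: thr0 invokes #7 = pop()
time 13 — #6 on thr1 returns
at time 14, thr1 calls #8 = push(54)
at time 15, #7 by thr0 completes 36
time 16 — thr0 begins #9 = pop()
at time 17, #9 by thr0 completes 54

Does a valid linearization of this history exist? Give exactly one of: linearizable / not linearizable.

through event 7 a valid linearization exists; event 8 (#4 responding at time 8) ends that
exactly one order of the 4 completed ops respects real time; the stack replay fails
e.g. #1, #2, #3, #4: illegal at step 4, since #4 pop() → 27 cannot apply there

not linearizable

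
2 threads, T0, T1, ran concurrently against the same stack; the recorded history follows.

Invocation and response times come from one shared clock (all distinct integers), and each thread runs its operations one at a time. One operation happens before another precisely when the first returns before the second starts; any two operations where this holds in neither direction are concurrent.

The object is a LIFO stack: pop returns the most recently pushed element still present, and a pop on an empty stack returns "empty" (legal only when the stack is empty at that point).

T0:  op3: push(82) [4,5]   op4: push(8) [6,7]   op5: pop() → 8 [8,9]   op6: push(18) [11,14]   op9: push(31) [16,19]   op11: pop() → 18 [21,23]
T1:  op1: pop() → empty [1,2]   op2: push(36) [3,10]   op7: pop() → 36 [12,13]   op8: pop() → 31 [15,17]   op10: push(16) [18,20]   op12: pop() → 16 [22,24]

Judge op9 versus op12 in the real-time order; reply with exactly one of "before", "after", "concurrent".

before

op9 spans [16,19], op12 spans [22,24]
resp(op9)=19 < inv(op12)=22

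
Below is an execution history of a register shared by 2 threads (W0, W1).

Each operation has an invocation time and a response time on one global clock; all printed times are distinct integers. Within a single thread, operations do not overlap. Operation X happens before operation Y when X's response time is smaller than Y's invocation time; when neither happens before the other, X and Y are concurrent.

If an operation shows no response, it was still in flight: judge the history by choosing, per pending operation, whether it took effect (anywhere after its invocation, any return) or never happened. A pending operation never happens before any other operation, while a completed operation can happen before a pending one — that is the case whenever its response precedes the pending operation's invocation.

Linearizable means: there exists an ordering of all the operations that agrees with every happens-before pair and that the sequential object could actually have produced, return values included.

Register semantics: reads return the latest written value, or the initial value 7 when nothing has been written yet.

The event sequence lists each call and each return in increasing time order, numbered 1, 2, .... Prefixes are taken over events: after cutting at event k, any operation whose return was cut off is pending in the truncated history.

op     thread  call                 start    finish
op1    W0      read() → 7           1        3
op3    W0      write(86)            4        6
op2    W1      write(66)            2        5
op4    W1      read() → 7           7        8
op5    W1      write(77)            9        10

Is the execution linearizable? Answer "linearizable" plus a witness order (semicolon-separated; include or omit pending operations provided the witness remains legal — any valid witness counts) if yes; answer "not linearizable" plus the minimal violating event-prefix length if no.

not linearizable — minimal violating prefix: 8 events

events 1..7 are fine; event 8 — the response of op4 at time 8 — makes the prefix non-linearizable
all 3 real-time-respecting orders fail — 4 completed register operations, no legal replay
e.g. op1, op2, op3, op4: illegal at step 4, since op4 read() → 7 cannot apply there
e.g. op1, op3, op2, op4: illegal at step 4, since op4 read() → 7 cannot apply there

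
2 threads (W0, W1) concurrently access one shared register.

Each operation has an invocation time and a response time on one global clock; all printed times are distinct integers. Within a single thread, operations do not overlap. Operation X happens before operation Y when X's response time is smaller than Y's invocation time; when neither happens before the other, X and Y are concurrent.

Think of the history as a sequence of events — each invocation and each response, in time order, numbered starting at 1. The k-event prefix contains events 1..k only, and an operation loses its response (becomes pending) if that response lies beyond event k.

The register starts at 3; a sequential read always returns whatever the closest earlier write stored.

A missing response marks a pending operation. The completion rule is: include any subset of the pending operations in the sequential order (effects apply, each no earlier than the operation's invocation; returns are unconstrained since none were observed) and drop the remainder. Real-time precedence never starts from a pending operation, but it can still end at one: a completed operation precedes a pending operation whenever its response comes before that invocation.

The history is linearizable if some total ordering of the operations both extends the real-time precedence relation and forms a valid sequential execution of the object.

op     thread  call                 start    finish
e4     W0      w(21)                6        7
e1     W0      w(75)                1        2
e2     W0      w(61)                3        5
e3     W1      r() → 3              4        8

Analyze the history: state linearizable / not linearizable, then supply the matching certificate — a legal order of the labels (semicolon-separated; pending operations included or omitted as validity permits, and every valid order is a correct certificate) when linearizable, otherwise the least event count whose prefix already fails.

not linearizable — minimal violating prefix: 8 events

cut after 7 events: linearizable; cut after 8 events (e3 responds, time 8): not linearizable
no legal order exists: 3 real-time-consistent candidates over 4 completed register operations, all rejected
for example e1, e2, e3, e4 fails at step 3: e3 r() → 3 is not legal there
for example e1, e2, e4, e3 fails at step 4: e3 r() → 3 is not legal there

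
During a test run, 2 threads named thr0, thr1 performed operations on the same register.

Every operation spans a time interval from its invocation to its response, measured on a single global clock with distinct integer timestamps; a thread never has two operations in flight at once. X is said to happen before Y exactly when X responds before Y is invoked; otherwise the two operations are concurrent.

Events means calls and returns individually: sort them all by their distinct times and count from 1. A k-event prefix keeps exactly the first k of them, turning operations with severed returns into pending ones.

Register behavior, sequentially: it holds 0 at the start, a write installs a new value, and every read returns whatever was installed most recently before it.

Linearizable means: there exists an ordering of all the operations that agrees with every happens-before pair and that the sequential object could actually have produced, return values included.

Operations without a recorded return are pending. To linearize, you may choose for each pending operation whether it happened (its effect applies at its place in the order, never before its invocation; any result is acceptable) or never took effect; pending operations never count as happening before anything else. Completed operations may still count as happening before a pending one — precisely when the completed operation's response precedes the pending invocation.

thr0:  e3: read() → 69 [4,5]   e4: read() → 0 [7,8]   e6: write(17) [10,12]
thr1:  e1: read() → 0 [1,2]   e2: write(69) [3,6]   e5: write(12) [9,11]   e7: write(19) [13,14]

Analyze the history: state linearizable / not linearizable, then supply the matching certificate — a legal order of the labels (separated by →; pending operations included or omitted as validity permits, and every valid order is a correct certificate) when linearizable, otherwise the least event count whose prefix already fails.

not linearizable — minimal violating prefix: 8 events

events 1..7 are fine; event 8 — the response of e4 at time 8 — makes the prefix non-linearizable
every one of the 2 real-time-consistent orders over 4 completed register ops fails the sequential spec
e.g. e1, e2, e3, e4: illegal at step 4, since e4 read() → 0 cannot apply there
e.g. e1, e3, e2, e4: illegal at step 2, since e3 read() → 69 cannot apply there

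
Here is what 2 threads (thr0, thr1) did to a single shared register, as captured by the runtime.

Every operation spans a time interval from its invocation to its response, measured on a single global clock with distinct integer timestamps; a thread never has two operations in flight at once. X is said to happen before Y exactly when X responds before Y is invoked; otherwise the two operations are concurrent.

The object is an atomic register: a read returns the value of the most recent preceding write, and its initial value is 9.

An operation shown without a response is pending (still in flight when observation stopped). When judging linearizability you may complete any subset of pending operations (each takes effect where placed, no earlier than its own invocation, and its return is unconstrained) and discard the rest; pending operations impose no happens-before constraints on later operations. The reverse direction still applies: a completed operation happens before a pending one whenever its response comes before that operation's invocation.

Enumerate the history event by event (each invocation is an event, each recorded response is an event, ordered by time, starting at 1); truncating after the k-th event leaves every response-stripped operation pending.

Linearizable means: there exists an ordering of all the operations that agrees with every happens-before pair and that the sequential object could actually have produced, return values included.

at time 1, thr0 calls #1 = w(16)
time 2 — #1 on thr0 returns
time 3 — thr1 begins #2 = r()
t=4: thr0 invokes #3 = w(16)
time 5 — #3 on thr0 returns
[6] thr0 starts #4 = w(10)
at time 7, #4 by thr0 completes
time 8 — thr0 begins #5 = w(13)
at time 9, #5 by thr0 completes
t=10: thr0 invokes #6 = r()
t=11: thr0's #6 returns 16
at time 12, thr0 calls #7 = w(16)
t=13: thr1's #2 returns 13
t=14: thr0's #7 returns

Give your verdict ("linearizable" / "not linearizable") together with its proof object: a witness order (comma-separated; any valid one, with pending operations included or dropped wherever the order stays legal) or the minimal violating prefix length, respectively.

not linearizable — minimal violating prefix: 11 events

already the first 11 events (up to #6's response at time 11) admit no linearization; the first 10 still do
the completed operations (5 total) allow one real-time order; the register replay rejects it
include/drop combinations of the 1 pending operation (#2) were all tried; none helps
for example #1, #3, #4, #5, #6 (pending dropped) fails at step 5: #6 r() → 16 is not legal there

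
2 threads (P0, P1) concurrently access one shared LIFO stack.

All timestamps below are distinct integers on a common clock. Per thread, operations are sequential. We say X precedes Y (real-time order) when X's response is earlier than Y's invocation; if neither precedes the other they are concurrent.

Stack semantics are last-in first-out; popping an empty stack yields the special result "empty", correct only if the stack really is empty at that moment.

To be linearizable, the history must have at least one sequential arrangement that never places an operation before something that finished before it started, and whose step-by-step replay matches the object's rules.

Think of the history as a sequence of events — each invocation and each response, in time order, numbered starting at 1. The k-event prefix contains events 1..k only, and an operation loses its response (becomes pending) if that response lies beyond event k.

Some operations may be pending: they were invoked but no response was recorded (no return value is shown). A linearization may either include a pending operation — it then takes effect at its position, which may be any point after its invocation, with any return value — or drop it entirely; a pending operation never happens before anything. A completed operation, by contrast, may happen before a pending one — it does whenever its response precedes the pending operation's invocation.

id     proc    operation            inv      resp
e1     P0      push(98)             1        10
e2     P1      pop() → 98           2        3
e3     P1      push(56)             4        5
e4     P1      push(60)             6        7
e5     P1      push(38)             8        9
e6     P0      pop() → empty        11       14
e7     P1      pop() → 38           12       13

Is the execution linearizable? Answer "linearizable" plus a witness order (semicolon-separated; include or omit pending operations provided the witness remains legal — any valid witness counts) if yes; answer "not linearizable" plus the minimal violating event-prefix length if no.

not linearizable — minimal violating prefix: 14 events

events 1..13 are fine; event 14 — the response of e6 at time 14 — makes the prefix non-linearizable
real-time-consistent orders of the 7 completed operations: 10 — all fail the LIFO stack replay
e.g. e1, e2, e3, e4, e5, e6, e7: illegal at step 6, since e6 pop() → empty cannot apply there
e.g. e1, e2, e3, e4, e5, e7, e6: illegal at step 7, since e6 pop() → empty cannot apply there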